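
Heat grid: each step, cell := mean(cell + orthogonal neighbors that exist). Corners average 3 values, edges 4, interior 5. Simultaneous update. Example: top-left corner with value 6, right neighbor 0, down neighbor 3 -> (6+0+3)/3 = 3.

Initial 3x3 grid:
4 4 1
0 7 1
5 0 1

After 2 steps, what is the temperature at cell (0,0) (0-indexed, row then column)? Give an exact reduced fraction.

Step 1: cell (0,0) = 8/3
Step 2: cell (0,0) = 32/9
Full grid after step 2:
  32/9 83/30 17/6
  161/60 323/100 227/120
  107/36 479/240 77/36

Answer: 32/9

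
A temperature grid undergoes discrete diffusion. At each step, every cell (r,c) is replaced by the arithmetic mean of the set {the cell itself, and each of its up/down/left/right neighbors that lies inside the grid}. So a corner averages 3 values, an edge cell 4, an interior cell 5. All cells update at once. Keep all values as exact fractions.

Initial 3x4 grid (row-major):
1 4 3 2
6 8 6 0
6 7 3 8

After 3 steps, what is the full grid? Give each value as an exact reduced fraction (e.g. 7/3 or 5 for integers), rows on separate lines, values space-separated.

Answer: 2533/540 30877/7200 28237/7200 1415/432
24743/4800 1289/250 25781/6000 3559/900
12497/2160 19801/3600 4589/900 461/108

Derivation:
After step 1:
  11/3 4 15/4 5/3
  21/4 31/5 4 4
  19/3 6 6 11/3
After step 2:
  155/36 1057/240 161/48 113/36
  429/80 509/100 479/100 10/3
  211/36 92/15 59/12 41/9
After step 3:
  2533/540 30877/7200 28237/7200 1415/432
  24743/4800 1289/250 25781/6000 3559/900
  12497/2160 19801/3600 4589/900 461/108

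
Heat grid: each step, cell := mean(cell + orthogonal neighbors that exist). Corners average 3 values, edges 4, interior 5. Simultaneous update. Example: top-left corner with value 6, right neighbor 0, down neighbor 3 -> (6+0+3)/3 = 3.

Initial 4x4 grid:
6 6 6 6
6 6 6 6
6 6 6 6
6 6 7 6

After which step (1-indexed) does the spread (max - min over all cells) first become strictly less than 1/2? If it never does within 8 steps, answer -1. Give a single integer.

Answer: 1

Derivation:
Step 1: max=19/3, min=6, spread=1/3
  -> spread < 1/2 first at step 1
Step 2: max=751/120, min=6, spread=31/120
Step 3: max=6691/1080, min=6, spread=211/1080
Step 4: max=664843/108000, min=6, spread=16843/108000
Step 5: max=5970643/972000, min=54079/9000, spread=130111/972000
Step 6: max=178602367/29160000, min=3247159/540000, spread=3255781/29160000
Step 7: max=5349153691/874800000, min=3251107/540000, spread=82360351/874800000
Step 8: max=160215316891/26244000000, min=585706441/97200000, spread=2074577821/26244000000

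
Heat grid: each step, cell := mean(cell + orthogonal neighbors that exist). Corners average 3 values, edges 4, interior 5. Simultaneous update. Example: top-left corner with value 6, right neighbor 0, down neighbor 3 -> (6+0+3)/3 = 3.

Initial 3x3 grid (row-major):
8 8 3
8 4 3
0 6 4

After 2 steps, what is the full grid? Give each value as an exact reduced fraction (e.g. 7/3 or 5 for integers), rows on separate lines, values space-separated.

After step 1:
  8 23/4 14/3
  5 29/5 7/2
  14/3 7/2 13/3
After step 2:
  25/4 1453/240 167/36
  88/15 471/100 183/40
  79/18 183/40 34/9

Answer: 25/4 1453/240 167/36
88/15 471/100 183/40
79/18 183/40 34/9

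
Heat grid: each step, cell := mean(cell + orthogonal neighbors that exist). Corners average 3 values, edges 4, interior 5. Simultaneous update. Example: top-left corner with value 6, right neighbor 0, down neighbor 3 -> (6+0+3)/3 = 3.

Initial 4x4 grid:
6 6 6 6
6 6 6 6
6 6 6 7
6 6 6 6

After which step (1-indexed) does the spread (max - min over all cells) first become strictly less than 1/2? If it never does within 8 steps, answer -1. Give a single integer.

Step 1: max=19/3, min=6, spread=1/3
  -> spread < 1/2 first at step 1
Step 2: max=751/120, min=6, spread=31/120
Step 3: max=6691/1080, min=6, spread=211/1080
Step 4: max=664843/108000, min=6, spread=16843/108000
Step 5: max=5970643/972000, min=54079/9000, spread=130111/972000
Step 6: max=178602367/29160000, min=3247159/540000, spread=3255781/29160000
Step 7: max=5349153691/874800000, min=3251107/540000, spread=82360351/874800000
Step 8: max=160215316891/26244000000, min=585706441/97200000, spread=2074577821/26244000000

Answer: 1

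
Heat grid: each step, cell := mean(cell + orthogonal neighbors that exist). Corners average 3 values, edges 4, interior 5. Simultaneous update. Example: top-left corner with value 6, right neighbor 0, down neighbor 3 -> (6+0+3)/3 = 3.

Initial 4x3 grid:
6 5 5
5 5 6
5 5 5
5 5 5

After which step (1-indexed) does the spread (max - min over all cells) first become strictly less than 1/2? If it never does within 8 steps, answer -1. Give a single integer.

Answer: 1

Derivation:
Step 1: max=16/3, min=5, spread=1/3
  -> spread < 1/2 first at step 1
Step 2: max=1267/240, min=5, spread=67/240
Step 3: max=11387/2160, min=241/48, spread=271/1080
Step 4: max=679999/129600, min=12121/2400, spread=5093/25920
Step 5: max=40691501/7776000, min=1094611/216000, spread=257101/1555200
Step 6: max=2434453999/466560000, min=32947967/6480000, spread=497603/3732480
Step 7: max=145762037141/27993600000, min=330246113/64800000, spread=123828653/1119744000
Step 8: max=8729221884319/1679616000000, min=29782295413/5832000000, spread=1215366443/13436928000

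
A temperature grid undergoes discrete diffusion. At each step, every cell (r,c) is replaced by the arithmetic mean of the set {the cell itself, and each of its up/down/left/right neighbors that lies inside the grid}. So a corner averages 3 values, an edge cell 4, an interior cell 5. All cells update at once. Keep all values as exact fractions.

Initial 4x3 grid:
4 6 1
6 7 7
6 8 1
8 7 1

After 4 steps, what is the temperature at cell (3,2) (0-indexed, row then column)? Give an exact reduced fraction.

Answer: 109657/21600

Derivation:
Step 1: cell (3,2) = 3
Step 2: cell (3,2) = 53/12
Step 3: cell (3,2) = 3391/720
Step 4: cell (3,2) = 109657/21600
Full grid after step 4:
  177583/32400 759373/144000 158633/32400
  1255367/216000 319817/60000 1084117/216000
  47521/8000 10456/1875 356939/72000
  130357/21600 395849/72000 109657/21600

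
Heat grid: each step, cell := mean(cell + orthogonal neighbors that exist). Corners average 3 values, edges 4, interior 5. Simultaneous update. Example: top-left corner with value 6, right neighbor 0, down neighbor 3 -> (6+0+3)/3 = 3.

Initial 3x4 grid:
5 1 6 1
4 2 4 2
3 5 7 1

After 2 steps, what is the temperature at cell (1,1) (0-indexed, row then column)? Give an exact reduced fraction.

Answer: 373/100

Derivation:
Step 1: cell (1,1) = 16/5
Step 2: cell (1,1) = 373/100
Full grid after step 2:
  31/9 391/120 137/40 8/3
  421/120 373/100 333/100 47/15
  47/12 157/40 481/120 115/36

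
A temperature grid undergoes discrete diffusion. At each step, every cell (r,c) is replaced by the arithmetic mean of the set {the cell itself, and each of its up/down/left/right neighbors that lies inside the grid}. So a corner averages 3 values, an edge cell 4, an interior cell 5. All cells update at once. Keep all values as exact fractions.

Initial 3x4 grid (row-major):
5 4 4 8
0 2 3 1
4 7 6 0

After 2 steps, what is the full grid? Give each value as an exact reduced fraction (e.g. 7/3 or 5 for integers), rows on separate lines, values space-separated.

Answer: 19/6 147/40 481/120 145/36
757/240 353/100 363/100 193/60
67/18 937/240 857/240 28/9

Derivation:
After step 1:
  3 15/4 19/4 13/3
  11/4 16/5 16/5 3
  11/3 19/4 4 7/3
After step 2:
  19/6 147/40 481/120 145/36
  757/240 353/100 363/100 193/60
  67/18 937/240 857/240 28/9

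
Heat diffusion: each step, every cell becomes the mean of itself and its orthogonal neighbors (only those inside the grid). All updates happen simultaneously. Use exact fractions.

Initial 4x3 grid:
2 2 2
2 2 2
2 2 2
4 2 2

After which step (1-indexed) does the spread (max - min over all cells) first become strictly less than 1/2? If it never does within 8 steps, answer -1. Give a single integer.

Answer: 3

Derivation:
Step 1: max=8/3, min=2, spread=2/3
Step 2: max=23/9, min=2, spread=5/9
Step 3: max=257/108, min=2, spread=41/108
  -> spread < 1/2 first at step 3
Step 4: max=30137/12960, min=2, spread=4217/12960
Step 5: max=1764349/777600, min=7279/3600, spread=38417/155520
Step 6: max=104512211/46656000, min=146597/72000, spread=1903471/9331200
Step 7: max=6199709089/2799360000, min=4435759/2160000, spread=18038617/111974400
Step 8: max=369191382851/167961600000, min=401726759/194400000, spread=883978523/6718464000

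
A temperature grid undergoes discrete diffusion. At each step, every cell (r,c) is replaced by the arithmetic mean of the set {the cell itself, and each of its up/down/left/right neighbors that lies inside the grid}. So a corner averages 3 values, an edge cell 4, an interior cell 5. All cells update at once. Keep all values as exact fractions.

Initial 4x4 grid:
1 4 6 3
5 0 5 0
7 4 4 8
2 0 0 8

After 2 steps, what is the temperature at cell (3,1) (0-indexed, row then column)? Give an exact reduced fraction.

Step 1: cell (3,1) = 3/2
Step 2: cell (3,1) = 21/8
Full grid after step 2:
  28/9 851/240 53/16 23/6
  881/240 78/25 193/50 15/4
  55/16 84/25 91/25 139/30
  3 21/8 421/120 40/9

Answer: 21/8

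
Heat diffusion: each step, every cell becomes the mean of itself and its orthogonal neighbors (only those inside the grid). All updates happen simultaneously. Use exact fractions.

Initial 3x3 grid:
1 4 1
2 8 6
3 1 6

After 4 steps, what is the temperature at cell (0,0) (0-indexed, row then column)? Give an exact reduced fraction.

Step 1: cell (0,0) = 7/3
Step 2: cell (0,0) = 28/9
Step 3: cell (0,0) = 859/270
Step 4: cell (0,0) = 111331/32400
Full grid after step 4:
  111331/32400 526393/144000 520049/129600
  1480429/432000 1383571/360000 1176661/288000
  38777/10800 1661179/432000 544849/129600

Answer: 111331/32400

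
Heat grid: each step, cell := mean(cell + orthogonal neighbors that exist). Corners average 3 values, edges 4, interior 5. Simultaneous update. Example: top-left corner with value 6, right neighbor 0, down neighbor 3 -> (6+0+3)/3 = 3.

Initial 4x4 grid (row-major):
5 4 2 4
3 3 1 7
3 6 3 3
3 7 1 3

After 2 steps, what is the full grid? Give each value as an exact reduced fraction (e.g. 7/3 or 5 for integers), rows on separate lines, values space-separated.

Answer: 11/3 273/80 827/240 65/18
293/80 18/5 159/50 917/240
959/240 93/25 179/50 773/240
37/9 989/240 773/240 59/18

Derivation:
After step 1:
  4 7/2 11/4 13/3
  7/2 17/5 16/5 15/4
  15/4 22/5 14/5 4
  13/3 17/4 7/2 7/3
After step 2:
  11/3 273/80 827/240 65/18
  293/80 18/5 159/50 917/240
  959/240 93/25 179/50 773/240
  37/9 989/240 773/240 59/18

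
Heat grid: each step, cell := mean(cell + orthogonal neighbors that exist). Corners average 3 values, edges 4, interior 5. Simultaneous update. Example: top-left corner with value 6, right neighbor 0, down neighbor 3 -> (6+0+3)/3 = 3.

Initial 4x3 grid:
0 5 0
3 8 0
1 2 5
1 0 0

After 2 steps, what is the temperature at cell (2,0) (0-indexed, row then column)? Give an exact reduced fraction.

Answer: 517/240

Derivation:
Step 1: cell (2,0) = 7/4
Step 2: cell (2,0) = 517/240
Full grid after step 2:
  107/36 671/240 49/18
  661/240 163/50 77/30
  517/240 221/100 37/15
  19/18 377/240 25/18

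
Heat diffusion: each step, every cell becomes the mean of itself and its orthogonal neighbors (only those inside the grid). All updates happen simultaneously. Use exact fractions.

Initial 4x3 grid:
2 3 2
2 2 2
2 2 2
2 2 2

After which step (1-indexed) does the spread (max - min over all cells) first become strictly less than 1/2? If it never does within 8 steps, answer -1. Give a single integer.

Answer: 1

Derivation:
Step 1: max=7/3, min=2, spread=1/3
  -> spread < 1/2 first at step 1
Step 2: max=547/240, min=2, spread=67/240
Step 3: max=4757/2160, min=2, spread=437/2160
Step 4: max=1885531/864000, min=2009/1000, spread=29951/172800
Step 5: max=16767821/7776000, min=6829/3375, spread=206761/1555200
Step 6: max=6676995571/3110400000, min=10965671/5400000, spread=14430763/124416000
Step 7: max=398355741689/186624000000, min=881652727/432000000, spread=139854109/1492992000
Step 8: max=23817351890251/11197440000000, min=79611228977/38880000000, spread=7114543559/89579520000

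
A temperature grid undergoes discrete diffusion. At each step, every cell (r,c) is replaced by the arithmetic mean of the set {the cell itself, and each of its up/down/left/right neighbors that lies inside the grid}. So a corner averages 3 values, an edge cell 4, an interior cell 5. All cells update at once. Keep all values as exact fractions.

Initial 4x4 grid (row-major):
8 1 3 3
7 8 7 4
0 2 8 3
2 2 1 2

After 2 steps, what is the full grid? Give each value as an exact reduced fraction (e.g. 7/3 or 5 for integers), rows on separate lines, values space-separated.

After step 1:
  16/3 5 7/2 10/3
  23/4 5 6 17/4
  11/4 4 21/5 17/4
  4/3 7/4 13/4 2
After step 2:
  193/36 113/24 107/24 133/36
  113/24 103/20 459/100 107/24
  83/24 177/50 217/50 147/40
  35/18 31/12 14/5 19/6

Answer: 193/36 113/24 107/24 133/36
113/24 103/20 459/100 107/24
83/24 177/50 217/50 147/40
35/18 31/12 14/5 19/6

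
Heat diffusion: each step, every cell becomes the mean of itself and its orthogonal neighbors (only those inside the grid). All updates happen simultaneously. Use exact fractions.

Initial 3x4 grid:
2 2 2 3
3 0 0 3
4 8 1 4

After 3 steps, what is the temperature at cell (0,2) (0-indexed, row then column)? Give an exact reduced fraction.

Step 1: cell (0,2) = 7/4
Step 2: cell (0,2) = 427/240
Step 3: cell (0,2) = 15103/7200
Full grid after step 3:
  2563/1080 14423/7200 15103/7200 4567/2160
  38641/14400 3911/1500 13259/6000 17333/7200
  2417/720 3533/1200 629/225 689/270

Answer: 15103/7200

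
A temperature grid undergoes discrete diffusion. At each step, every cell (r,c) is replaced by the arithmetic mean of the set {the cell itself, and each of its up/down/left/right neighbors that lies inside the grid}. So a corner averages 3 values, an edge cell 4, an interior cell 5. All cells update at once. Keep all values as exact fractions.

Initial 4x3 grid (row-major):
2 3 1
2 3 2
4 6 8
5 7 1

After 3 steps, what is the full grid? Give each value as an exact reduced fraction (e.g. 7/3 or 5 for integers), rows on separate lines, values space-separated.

After step 1:
  7/3 9/4 2
  11/4 16/5 7/2
  17/4 28/5 17/4
  16/3 19/4 16/3
After step 2:
  22/9 587/240 31/12
  47/15 173/50 259/80
  269/60 441/100 1121/240
  43/9 1261/240 43/9
After step 3:
  5777/2160 39361/14400 124/45
  12169/3600 2503/750 8371/2400
  3781/900 13367/3000 30773/7200
  10451/2160 69191/14400 5293/1080

Answer: 5777/2160 39361/14400 124/45
12169/3600 2503/750 8371/2400
3781/900 13367/3000 30773/7200
10451/2160 69191/14400 5293/1080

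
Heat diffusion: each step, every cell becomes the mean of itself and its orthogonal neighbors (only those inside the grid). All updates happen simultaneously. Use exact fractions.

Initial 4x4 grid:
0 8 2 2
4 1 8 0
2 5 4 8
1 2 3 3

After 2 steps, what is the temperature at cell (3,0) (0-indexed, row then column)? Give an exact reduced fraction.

Step 1: cell (3,0) = 5/3
Step 2: cell (3,0) = 89/36
Full grid after step 2:
  17/6 339/80 145/48 65/18
  279/80 31/10 233/50 151/48
  553/240 387/100 363/100 1111/240
  89/36 613/240 961/240 137/36

Answer: 89/36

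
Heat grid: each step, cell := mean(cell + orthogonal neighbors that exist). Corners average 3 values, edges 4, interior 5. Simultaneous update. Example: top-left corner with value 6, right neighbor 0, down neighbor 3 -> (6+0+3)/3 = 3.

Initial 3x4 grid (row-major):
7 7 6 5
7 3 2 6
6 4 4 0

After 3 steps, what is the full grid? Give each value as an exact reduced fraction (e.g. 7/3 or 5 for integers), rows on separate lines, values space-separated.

After step 1:
  7 23/4 5 17/3
  23/4 23/5 21/5 13/4
  17/3 17/4 5/2 10/3
After step 2:
  37/6 447/80 1237/240 167/36
  1381/240 491/100 391/100 329/80
  47/9 1021/240 857/240 109/36
After step 3:
  2101/360 13091/2400 34723/7200 2503/540
  79391/14400 29299/6000 8663/2000 18827/4800
  5483/1080 32323/7200 26573/7200 482/135

Answer: 2101/360 13091/2400 34723/7200 2503/540
79391/14400 29299/6000 8663/2000 18827/4800
5483/1080 32323/7200 26573/7200 482/135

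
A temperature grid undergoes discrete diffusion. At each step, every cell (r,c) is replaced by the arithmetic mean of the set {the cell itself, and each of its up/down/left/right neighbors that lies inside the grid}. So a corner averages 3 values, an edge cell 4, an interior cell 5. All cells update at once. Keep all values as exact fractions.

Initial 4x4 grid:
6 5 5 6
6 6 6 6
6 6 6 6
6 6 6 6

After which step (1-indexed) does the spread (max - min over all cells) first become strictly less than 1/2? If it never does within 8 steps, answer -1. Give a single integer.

Step 1: max=6, min=11/2, spread=1/2
Step 2: max=6, min=337/60, spread=23/60
  -> spread < 1/2 first at step 2
Step 3: max=6, min=10249/1800, spread=551/1800
Step 4: max=1346/225, min=61937/10800, spread=2671/10800
Step 5: max=537257/90000, min=9337573/1620000, spread=333053/1620000
Step 6: max=804227/135000, min=281126257/48600000, spread=8395463/48600000
Step 7: max=160526993/27000000, min=8457012049/1458000000, spread=211445573/1458000000
Step 8: max=7210923853/1215000000, min=10170451453/1749600000, spread=5331972383/43740000000

Answer: 2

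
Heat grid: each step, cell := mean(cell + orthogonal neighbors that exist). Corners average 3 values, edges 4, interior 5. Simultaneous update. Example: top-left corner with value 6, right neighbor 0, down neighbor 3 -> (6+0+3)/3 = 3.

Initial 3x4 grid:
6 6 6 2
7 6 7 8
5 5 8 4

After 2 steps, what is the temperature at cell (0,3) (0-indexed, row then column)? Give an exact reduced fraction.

Answer: 95/18

Derivation:
Step 1: cell (0,3) = 16/3
Step 2: cell (0,3) = 95/18
Full grid after step 2:
  55/9 1427/240 283/48 95/18
  121/20 156/25 297/50 97/16
  53/9 179/30 77/12 215/36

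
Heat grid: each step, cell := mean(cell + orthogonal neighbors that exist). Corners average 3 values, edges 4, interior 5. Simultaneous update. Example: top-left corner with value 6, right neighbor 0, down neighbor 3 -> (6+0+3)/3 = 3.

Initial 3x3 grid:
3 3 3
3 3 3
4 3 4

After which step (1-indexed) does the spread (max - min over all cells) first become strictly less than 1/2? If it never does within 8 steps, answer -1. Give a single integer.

Answer: 2

Derivation:
Step 1: max=7/2, min=3, spread=1/2
Step 2: max=121/36, min=3, spread=13/36
  -> spread < 1/2 first at step 2
Step 3: max=4757/1440, min=443/144, spread=109/480
Step 4: max=84389/25920, min=11161/3600, spread=20149/129600
Step 5: max=16781933/5184000, min=1623691/518400, spread=545023/5184000
Step 6: max=1000503751/311040000, min=20371237/6480000, spread=36295/497664
Step 7: max=59872370597/18662400000, min=4909735831/1555200000, spread=305773/5971968
Step 8: max=3582546670159/1119744000000, min=49198575497/15552000000, spread=2575951/71663616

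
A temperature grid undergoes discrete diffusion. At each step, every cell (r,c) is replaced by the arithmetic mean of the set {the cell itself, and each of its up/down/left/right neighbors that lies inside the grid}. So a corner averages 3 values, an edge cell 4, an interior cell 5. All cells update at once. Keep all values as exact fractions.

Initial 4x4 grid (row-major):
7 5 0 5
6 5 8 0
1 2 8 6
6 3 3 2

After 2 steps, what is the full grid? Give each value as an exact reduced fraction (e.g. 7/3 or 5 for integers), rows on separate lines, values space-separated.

After step 1:
  6 17/4 9/2 5/3
  19/4 26/5 21/5 19/4
  15/4 19/5 27/5 4
  10/3 7/2 4 11/3
After step 2:
  5 399/80 877/240 131/36
  197/40 111/25 481/100 877/240
  469/120 433/100 107/25 1069/240
  127/36 439/120 497/120 35/9

Answer: 5 399/80 877/240 131/36
197/40 111/25 481/100 877/240
469/120 433/100 107/25 1069/240
127/36 439/120 497/120 35/9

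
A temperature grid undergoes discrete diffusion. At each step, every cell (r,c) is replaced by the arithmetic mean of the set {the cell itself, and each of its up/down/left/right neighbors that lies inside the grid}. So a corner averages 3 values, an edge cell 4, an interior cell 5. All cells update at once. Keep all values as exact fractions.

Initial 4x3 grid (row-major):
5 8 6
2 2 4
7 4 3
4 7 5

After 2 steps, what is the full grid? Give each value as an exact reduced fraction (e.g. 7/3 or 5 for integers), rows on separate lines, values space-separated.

After step 1:
  5 21/4 6
  4 4 15/4
  17/4 23/5 4
  6 5 5
After step 2:
  19/4 81/16 5
  69/16 108/25 71/16
  377/80 437/100 347/80
  61/12 103/20 14/3

Answer: 19/4 81/16 5
69/16 108/25 71/16
377/80 437/100 347/80
61/12 103/20 14/3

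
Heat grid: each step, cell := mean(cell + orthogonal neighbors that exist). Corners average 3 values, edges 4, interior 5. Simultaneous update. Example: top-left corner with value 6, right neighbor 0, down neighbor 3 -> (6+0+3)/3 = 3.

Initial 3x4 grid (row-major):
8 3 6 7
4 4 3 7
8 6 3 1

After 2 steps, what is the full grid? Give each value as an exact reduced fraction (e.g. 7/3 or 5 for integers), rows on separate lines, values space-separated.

After step 1:
  5 21/4 19/4 20/3
  6 4 23/5 9/2
  6 21/4 13/4 11/3
After step 2:
  65/12 19/4 319/60 191/36
  21/4 251/50 211/50 583/120
  23/4 37/8 503/120 137/36

Answer: 65/12 19/4 319/60 191/36
21/4 251/50 211/50 583/120
23/4 37/8 503/120 137/36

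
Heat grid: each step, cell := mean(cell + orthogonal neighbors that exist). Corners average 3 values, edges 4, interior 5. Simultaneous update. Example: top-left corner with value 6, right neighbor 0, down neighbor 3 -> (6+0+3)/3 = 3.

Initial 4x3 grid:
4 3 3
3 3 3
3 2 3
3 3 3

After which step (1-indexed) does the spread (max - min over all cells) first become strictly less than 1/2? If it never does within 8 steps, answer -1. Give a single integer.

Answer: 3

Derivation:
Step 1: max=10/3, min=11/4, spread=7/12
Step 2: max=59/18, min=277/100, spread=457/900
Step 3: max=6773/2160, min=13589/4800, spread=13159/43200
  -> spread < 1/2 first at step 3
Step 4: max=402847/129600, min=123049/43200, spread=337/1296
Step 5: max=23804873/7776000, min=49601309/17280000, spread=29685679/155520000
Step 6: max=1420057507/466560000, min=447830419/155520000, spread=61253/373248
Step 7: max=84629853713/27993600000, min=27012260321/9331200000, spread=14372291/111974400
Step 8: max=5058154795267/1679616000000, min=1625854456339/559872000000, spread=144473141/1343692800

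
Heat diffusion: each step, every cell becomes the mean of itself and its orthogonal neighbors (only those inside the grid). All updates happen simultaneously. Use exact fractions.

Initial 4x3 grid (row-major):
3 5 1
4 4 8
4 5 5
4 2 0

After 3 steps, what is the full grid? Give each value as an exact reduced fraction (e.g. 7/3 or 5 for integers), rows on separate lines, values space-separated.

After step 1:
  4 13/4 14/3
  15/4 26/5 9/2
  17/4 4 9/2
  10/3 11/4 7/3
After step 2:
  11/3 1027/240 149/36
  43/10 207/50 283/60
  23/6 207/50 23/6
  31/9 149/48 115/36
After step 3:
  2939/720 58409/14400 9457/2160
  797/200 25891/6000 7573/1800
  7073/1800 22861/6000 1787/450
  1495/432 49979/14400 1459/432

Answer: 2939/720 58409/14400 9457/2160
797/200 25891/6000 7573/1800
7073/1800 22861/6000 1787/450
1495/432 49979/14400 1459/432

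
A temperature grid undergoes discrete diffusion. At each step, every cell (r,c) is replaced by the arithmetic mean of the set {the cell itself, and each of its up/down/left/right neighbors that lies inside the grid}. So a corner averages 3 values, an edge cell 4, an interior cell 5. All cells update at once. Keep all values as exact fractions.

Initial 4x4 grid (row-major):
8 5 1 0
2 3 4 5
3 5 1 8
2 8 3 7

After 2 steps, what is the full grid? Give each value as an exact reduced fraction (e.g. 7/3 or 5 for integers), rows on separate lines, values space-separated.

After step 1:
  5 17/4 5/2 2
  4 19/5 14/5 17/4
  3 4 21/5 21/4
  13/3 9/2 19/4 6
After step 2:
  53/12 311/80 231/80 35/12
  79/20 377/100 351/100 143/40
  23/6 39/10 21/5 197/40
  71/18 211/48 389/80 16/3

Answer: 53/12 311/80 231/80 35/12
79/20 377/100 351/100 143/40
23/6 39/10 21/5 197/40
71/18 211/48 389/80 16/3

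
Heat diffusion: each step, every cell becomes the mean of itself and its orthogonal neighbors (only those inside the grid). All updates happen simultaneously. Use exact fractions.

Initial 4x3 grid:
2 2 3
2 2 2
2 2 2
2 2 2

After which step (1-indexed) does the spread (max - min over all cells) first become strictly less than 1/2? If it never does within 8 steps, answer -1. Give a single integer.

Answer: 1

Derivation:
Step 1: max=7/3, min=2, spread=1/3
  -> spread < 1/2 first at step 1
Step 2: max=41/18, min=2, spread=5/18
Step 3: max=473/216, min=2, spread=41/216
Step 4: max=56057/25920, min=2, spread=4217/25920
Step 5: max=3319549/1555200, min=14479/7200, spread=38417/311040
Step 6: max=197824211/93312000, min=290597/144000, spread=1903471/18662400
Step 7: max=11798429089/5598720000, min=8755759/4320000, spread=18038617/223948800
Step 8: max=705114582851/335923200000, min=790526759/388800000, spread=883978523/13436928000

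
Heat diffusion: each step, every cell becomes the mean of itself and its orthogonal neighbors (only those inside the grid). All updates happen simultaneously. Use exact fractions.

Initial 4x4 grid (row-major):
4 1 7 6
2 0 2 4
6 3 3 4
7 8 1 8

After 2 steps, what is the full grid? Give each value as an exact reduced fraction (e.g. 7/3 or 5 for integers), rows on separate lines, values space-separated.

Answer: 25/9 41/15 119/30 41/9
343/120 74/25 77/25 1057/240
37/8 349/100 391/100 941/240
65/12 83/16 1001/240 169/36

Derivation:
After step 1:
  7/3 3 4 17/3
  3 8/5 16/5 4
  9/2 4 13/5 19/4
  7 19/4 5 13/3
After step 2:
  25/9 41/15 119/30 41/9
  343/120 74/25 77/25 1057/240
  37/8 349/100 391/100 941/240
  65/12 83/16 1001/240 169/36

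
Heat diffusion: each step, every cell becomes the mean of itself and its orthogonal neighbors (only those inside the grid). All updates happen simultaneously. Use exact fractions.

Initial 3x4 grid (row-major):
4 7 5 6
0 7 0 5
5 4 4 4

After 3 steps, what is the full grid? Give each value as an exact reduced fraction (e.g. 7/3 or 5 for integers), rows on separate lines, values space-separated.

After step 1:
  11/3 23/4 9/2 16/3
  4 18/5 21/5 15/4
  3 5 3 13/3
After step 2:
  161/36 1051/240 1187/240 163/36
  107/30 451/100 381/100 1057/240
  4 73/20 62/15 133/36
After step 3:
  8941/2160 32953/7200 31793/7200 1249/270
  7447/1800 23899/6000 6541/1500 59171/14400
  673/180 611/150 13759/3600 8807/2160

Answer: 8941/2160 32953/7200 31793/7200 1249/270
7447/1800 23899/6000 6541/1500 59171/14400
673/180 611/150 13759/3600 8807/2160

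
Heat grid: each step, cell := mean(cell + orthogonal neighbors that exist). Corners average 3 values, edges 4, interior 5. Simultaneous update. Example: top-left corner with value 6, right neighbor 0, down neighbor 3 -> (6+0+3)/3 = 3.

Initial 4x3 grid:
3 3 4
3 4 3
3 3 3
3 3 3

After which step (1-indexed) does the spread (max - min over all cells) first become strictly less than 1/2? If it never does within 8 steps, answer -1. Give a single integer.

Step 1: max=7/2, min=3, spread=1/2
Step 2: max=31/9, min=3, spread=4/9
  -> spread < 1/2 first at step 2
Step 3: max=23909/7200, min=1213/400, spread=83/288
Step 4: max=214769/64800, min=21991/7200, spread=337/1296
Step 5: max=12724021/3888000, min=1479551/480000, spread=7396579/38880000
Step 6: max=760142039/233280000, min=40103273/12960000, spread=61253/373248
Step 7: max=45339941401/13996800000, min=2419078057/777600000, spread=14372291/111974400
Step 8: max=2711158572059/839808000000, min=145603492163/46656000000, spread=144473141/1343692800

Answer: 2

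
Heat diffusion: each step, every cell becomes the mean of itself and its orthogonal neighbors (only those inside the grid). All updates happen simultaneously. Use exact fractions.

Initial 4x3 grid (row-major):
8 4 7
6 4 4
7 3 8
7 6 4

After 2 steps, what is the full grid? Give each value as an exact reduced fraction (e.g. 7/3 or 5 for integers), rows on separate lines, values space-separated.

After step 1:
  6 23/4 5
  25/4 21/5 23/4
  23/4 28/5 19/4
  20/3 5 6
After step 2:
  6 419/80 11/2
  111/20 551/100 197/40
  91/15 253/50 221/40
  209/36 349/60 21/4

Answer: 6 419/80 11/2
111/20 551/100 197/40
91/15 253/50 221/40
209/36 349/60 21/4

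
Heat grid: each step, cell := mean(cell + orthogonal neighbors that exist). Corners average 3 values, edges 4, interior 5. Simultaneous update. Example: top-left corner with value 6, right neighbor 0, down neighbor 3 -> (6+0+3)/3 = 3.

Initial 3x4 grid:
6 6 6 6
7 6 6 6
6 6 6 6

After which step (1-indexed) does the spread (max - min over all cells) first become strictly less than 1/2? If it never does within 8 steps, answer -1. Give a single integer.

Step 1: max=19/3, min=6, spread=1/3
  -> spread < 1/2 first at step 1
Step 2: max=1507/240, min=6, spread=67/240
Step 3: max=13397/2160, min=6, spread=437/2160
Step 4: max=5341531/864000, min=6009/1000, spread=29951/172800
Step 5: max=47871821/7776000, min=20329/3375, spread=206761/1555200
Step 6: max=19118595571/3110400000, min=32565671/5400000, spread=14430763/124416000
Step 7: max=1144851741689/186624000000, min=2609652727/432000000, spread=139854109/1492992000
Step 8: max=68607111890251/11197440000000, min=235131228977/38880000000, spread=7114543559/89579520000

Answer: 1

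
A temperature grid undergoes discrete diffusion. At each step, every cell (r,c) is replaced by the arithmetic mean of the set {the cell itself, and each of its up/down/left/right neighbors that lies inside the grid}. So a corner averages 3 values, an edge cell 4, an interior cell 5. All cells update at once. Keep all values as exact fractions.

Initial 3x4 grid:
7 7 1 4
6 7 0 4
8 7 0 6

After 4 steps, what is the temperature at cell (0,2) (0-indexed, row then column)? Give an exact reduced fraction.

Step 1: cell (0,2) = 3
Step 2: cell (0,2) = 139/40
Step 3: cell (0,2) = 1147/300
Step 4: cell (0,2) = 71383/18000
Full grid after step 4:
  11609/2025 270049/54000 71383/18000 74381/21600
  1262611/216000 907663/180000 44843/11250 1470847/432000
  125171/21600 40623/8000 874721/216000 114109/32400

Answer: 71383/18000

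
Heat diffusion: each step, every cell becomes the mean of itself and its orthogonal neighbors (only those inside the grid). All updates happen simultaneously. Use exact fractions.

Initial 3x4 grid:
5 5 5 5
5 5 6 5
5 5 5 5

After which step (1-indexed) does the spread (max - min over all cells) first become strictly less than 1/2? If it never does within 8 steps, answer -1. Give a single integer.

Answer: 1

Derivation:
Step 1: max=21/4, min=5, spread=1/4
  -> spread < 1/2 first at step 1
Step 2: max=523/100, min=5, spread=23/100
Step 3: max=24811/4800, min=2013/400, spread=131/960
Step 4: max=222551/43200, min=36391/7200, spread=841/8640
Step 5: max=88942051/17280000, min=7293373/1440000, spread=56863/691200
Step 6: max=799134341/155520000, min=65789543/12960000, spread=386393/6220800
Step 7: max=319433723131/62208000000, min=26340358813/5184000000, spread=26795339/497664000
Step 8: max=19146215714129/3732480000000, min=1582286149667/311040000000, spread=254051069/5971968000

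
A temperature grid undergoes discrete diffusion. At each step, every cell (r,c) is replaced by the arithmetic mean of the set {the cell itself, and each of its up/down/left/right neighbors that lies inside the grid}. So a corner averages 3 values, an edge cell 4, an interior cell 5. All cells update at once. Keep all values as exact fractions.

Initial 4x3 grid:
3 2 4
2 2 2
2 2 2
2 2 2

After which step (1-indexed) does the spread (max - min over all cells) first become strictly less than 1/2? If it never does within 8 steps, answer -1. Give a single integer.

Answer: 3

Derivation:
Step 1: max=11/4, min=2, spread=3/4
Step 2: max=95/36, min=2, spread=23/36
Step 3: max=1061/432, min=2, spread=197/432
  -> spread < 1/2 first at step 3
Step 4: max=62641/25920, min=583/288, spread=10171/25920
Step 5: max=3666347/1555200, min=3079/1500, spread=2370199/7776000
Step 6: max=217384633/93312000, min=2686369/1296000, spread=4793213/18662400
Step 7: max=12885347267/5598720000, min=81456743/38880000, spread=46223051/223948800
Step 8: max=766913748553/335923200000, min=820724027/388800000, spread=2312327569/13436928000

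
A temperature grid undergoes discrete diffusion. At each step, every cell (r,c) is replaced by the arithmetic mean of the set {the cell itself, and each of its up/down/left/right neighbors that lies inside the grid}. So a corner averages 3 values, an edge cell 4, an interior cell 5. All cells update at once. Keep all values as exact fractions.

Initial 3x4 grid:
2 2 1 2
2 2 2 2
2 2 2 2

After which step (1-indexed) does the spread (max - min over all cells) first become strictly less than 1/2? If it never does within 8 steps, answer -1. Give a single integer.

Step 1: max=2, min=5/3, spread=1/3
  -> spread < 1/2 first at step 1
Step 2: max=2, min=209/120, spread=31/120
Step 3: max=2, min=1949/1080, spread=211/1080
Step 4: max=3553/1800, min=199103/108000, spread=14077/108000
Step 5: max=212317/108000, min=1803593/972000, spread=5363/48600
Step 6: max=117131/60000, min=54579191/29160000, spread=93859/1166400
Step 7: max=189063533/97200000, min=3288925519/1749600000, spread=4568723/69984000
Step 8: max=5650381111/2916000000, min=198171564371/104976000000, spread=8387449/167961600

Answer: 1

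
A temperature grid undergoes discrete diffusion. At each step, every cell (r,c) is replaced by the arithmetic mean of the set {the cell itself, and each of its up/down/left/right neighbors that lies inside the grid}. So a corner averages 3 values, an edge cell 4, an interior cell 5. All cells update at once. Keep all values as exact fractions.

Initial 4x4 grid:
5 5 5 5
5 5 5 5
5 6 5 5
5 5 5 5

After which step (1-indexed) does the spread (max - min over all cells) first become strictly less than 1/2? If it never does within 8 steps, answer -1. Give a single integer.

Step 1: max=21/4, min=5, spread=1/4
  -> spread < 1/2 first at step 1
Step 2: max=261/50, min=5, spread=11/50
Step 3: max=12367/2400, min=5, spread=367/2400
Step 4: max=55571/10800, min=3013/600, spread=1337/10800
Step 5: max=1661669/324000, min=90469/18000, spread=33227/324000
Step 6: max=49814327/9720000, min=544049/108000, spread=849917/9720000
Step 7: max=1491714347/291600000, min=8168533/1620000, spread=21378407/291600000
Step 8: max=44706462371/8748000000, min=2453688343/486000000, spread=540072197/8748000000

Answer: 1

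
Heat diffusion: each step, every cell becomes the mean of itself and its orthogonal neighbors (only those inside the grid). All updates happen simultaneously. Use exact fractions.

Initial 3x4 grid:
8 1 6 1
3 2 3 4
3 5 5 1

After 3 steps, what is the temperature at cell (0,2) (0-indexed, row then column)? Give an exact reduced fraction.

Step 1: cell (0,2) = 11/4
Step 2: cell (0,2) = 11/3
Step 3: cell (0,2) = 11759/3600
Full grid after step 3:
  223/60 187/50 11759/3600 1421/432
  13739/3600 20779/6000 3489/1000 14747/4800
  7813/2160 26353/7200 23693/7200 719/216

Answer: 11759/3600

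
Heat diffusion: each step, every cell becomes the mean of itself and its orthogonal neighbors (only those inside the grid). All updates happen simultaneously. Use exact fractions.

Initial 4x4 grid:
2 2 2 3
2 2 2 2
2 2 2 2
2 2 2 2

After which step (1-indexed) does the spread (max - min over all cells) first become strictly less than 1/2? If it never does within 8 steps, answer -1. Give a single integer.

Step 1: max=7/3, min=2, spread=1/3
  -> spread < 1/2 first at step 1
Step 2: max=41/18, min=2, spread=5/18
Step 3: max=473/216, min=2, spread=41/216
Step 4: max=14003/6480, min=2, spread=1043/6480
Step 5: max=414353/194400, min=2, spread=25553/194400
Step 6: max=12335459/5832000, min=36079/18000, spread=645863/5832000
Step 7: max=367561691/174960000, min=240971/120000, spread=16225973/174960000
Step 8: max=10975077983/5248800000, min=108701/54000, spread=409340783/5248800000

Answer: 1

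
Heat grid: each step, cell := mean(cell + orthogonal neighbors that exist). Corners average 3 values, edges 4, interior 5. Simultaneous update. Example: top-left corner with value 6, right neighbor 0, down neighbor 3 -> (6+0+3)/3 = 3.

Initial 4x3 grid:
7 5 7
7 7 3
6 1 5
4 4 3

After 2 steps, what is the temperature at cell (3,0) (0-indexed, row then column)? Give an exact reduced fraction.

Answer: 73/18

Derivation:
Step 1: cell (3,0) = 14/3
Step 2: cell (3,0) = 73/18
Full grid after step 2:
  235/36 673/120 17/3
  1331/240 559/100 181/40
  1231/240 197/50 171/40
  73/18 61/15 10/3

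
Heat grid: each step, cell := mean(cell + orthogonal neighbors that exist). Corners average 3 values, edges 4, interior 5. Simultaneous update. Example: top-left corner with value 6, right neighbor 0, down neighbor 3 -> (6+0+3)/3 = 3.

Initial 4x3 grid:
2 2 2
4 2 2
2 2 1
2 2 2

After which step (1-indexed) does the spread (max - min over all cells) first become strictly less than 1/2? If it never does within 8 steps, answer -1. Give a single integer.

Answer: 4

Derivation:
Step 1: max=8/3, min=5/3, spread=1
Step 2: max=151/60, min=209/120, spread=31/40
Step 3: max=1291/540, min=1949/1080, spread=211/360
Step 4: max=18509/8100, min=61451/32400, spread=839/2160
  -> spread < 1/2 first at step 4
Step 5: max=2191667/972000, min=1869887/972000, spread=5363/16200
Step 6: max=16101821/7290000, min=57367859/29160000, spread=93859/388800
Step 7: max=955923139/437400000, min=3481038331/1749600000, spread=4568723/23328000
Step 8: max=113487295627/52488000000, min=211248124379/104976000000, spread=8387449/55987200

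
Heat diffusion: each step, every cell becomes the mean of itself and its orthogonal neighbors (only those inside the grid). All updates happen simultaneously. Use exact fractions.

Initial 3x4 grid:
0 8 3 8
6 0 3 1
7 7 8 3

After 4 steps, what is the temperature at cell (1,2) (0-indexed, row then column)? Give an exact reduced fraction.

Step 1: cell (1,2) = 3
Step 2: cell (1,2) = 223/50
Step 3: cell (1,2) = 8103/2000
Step 4: cell (1,2) = 525157/120000
Full grid after step 4:
  541781/129600 923431/216000 291917/72000 179657/43200
  3982259/864000 1561921/360000 525157/120000 131207/32000
  616781/129600 1039681/216000 105889/24000 188257/43200

Answer: 525157/120000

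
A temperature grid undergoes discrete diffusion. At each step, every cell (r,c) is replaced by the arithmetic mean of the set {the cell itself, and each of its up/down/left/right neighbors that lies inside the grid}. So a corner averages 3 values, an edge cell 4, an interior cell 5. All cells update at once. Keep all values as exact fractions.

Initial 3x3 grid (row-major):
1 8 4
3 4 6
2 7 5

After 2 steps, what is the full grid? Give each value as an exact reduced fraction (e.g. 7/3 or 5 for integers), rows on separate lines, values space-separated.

Answer: 43/12 397/80 5
161/40 108/25 447/80
11/3 201/40 61/12

Derivation:
After step 1:
  4 17/4 6
  5/2 28/5 19/4
  4 9/2 6
After step 2:
  43/12 397/80 5
  161/40 108/25 447/80
  11/3 201/40 61/12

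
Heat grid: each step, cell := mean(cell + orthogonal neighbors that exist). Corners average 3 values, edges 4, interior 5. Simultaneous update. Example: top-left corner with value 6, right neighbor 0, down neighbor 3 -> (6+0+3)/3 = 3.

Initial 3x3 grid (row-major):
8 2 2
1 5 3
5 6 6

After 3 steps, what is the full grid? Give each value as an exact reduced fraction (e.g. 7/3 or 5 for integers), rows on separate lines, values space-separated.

After step 1:
  11/3 17/4 7/3
  19/4 17/5 4
  4 11/2 5
After step 2:
  38/9 273/80 127/36
  949/240 219/50 221/60
  19/4 179/40 29/6
After step 3:
  1043/270 6217/1600 7649/2160
  62303/14400 3981/1000 7391/1800
  3163/720 11063/2400 1559/360

Answer: 1043/270 6217/1600 7649/2160
62303/14400 3981/1000 7391/1800
3163/720 11063/2400 1559/360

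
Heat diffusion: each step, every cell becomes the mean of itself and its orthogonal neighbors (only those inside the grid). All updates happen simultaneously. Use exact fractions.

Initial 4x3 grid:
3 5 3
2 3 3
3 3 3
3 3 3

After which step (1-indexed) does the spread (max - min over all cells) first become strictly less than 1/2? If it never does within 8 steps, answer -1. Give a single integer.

Step 1: max=11/3, min=11/4, spread=11/12
Step 2: max=137/40, min=23/8, spread=11/20
Step 3: max=3611/1080, min=211/72, spread=223/540
  -> spread < 1/2 first at step 3
Step 4: max=211507/64800, min=31877/10800, spread=4049/12960
Step 5: max=12553193/3888000, min=961619/324000, spread=202753/777600
Step 6: max=745432207/233280000, min=14526559/4860000, spread=385259/1866240
Step 7: max=44432612813/13996800000, min=876176981/291600000, spread=95044709/559872000
Step 8: max=2651090610967/839808000000, min=52831966429/17496000000, spread=921249779/6718464000

Answer: 3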